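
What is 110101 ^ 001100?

XOR: 1 when bits differ
  110101
^ 001100
--------
  111001
Decimal: 53 ^ 12 = 57



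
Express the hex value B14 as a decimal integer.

Expand by place value (powers of 16):
Digit values: B = 11
B14 = 11 × 16^2 + 1 × 16^1 + 4 × 16^0
= 11 × 256 + 1 × 16 + 4 × 1
= 2816 + 16 + 4
= 2836



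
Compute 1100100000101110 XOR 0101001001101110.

XOR: 1 when bits differ
  1100100000101110
^ 0101001001101110
------------------
  1001101001000000
Decimal: 51246 ^ 21102 = 39488



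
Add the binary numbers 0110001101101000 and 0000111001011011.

Add column by column from the right: bit + bit + carry-in; write the sum mod 2, carry 1 when the sum is 2 or 3.
carry:  0001110011110000
        0110001101101000
+       0000111001011011
------------------------
       00111000111000011
(the carry out of the leftmost column, 0, becomes the leading bit)
Decimal check:
  0110001101101000 = 16384 + 8192 + 512 + 256 + 64 + 32 + 8 = 25448
  0000111001011011 = 2048 + 1024 + 512 + 64 + 16 + 8 + 2 + 1 = 3675
  25448 + 3675 = 29123, and 00111000111000011 = 16384 + 8192 + 4096 + 256 + 128 + 64 + 2 + 1 = 29123 ✓



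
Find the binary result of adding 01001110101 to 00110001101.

Add column by column from the right: bit + bit + carry-in; write the sum mod 2, carry 1 when the sum is 2 or 3.
carry:  11111111010
        01001110101
+       00110001101
-------------------
       010000000010
(the carry out of the leftmost column, 0, becomes the leading bit)
Decimal check:
  01001110101 = 512 + 64 + 32 + 16 + 4 + 1 = 629
  00110001101 = 256 + 128 + 8 + 4 + 1 = 397
  629 + 397 = 1026, and 010000000010 = 1024 + 2 = 1026 ✓



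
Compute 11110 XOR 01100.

XOR: 1 when bits differ
  11110
^ 01100
-------
  10010
Decimal: 30 ^ 12 = 18



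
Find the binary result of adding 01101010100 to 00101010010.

Add column by column from the right: bit + bit + carry-in; write the sum mod 2, carry 1 when the sum is 2 or 3.
carry:  11010100000
        01101010100
+       00101010010
-------------------
       010010100110
(the carry out of the leftmost column, 0, becomes the leading bit)
Decimal check:
  01101010100 = 512 + 256 + 64 + 16 + 4 = 852
  00101010010 = 256 + 64 + 16 + 2 = 338
  852 + 338 = 1190, and 010010100110 = 1024 + 128 + 32 + 4 + 2 = 1190 ✓



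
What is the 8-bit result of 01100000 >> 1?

Original: 01100000 (decimal 96)
Shift right by 1 position
Drop the 1 low bit; fill with zero on the left
Result: 00110000 (decimal 48)
Equivalent: 96 >> 1 = 96 ÷ 2^1 = 48



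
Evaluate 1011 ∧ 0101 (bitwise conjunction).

AND: 1 only when both bits are 1
  1011
& 0101
------
  0001
Decimal: 11 & 5 = 1



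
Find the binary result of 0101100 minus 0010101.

Method 1 - Direct subtraction (column by column from the right: bit − bit − borrow-in; if negative, add 2 and borrow 1 from the next column):
borrow: 0101110
        0101100
-       0010101
---------------
        0010111

Method 2 - Add two's complement:
Two's complement of 0010101: invert → 1101010, add 1 → 1101011
  0101100
+ 1101011
---------
 10010111  (end carry out of the top bit = 1)
Discarding the end carry: 0010111
Decimal check:
  0101100 = 32 + 8 + 4 = 44
  0010101 = 16 + 4 + 1 = 21
  44 - 21 = 23, and 0010111 = 16 + 4 + 2 + 1 = 23 ✓



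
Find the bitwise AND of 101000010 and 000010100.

AND: 1 only when both bits are 1
  101000010
& 000010100
-----------
  000000000
Decimal: 322 & 20 = 0



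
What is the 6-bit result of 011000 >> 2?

Original: 011000 (decimal 24)
Shift right by 2 positions
Drop the 2 low bits; fill with zeros on the left
Result: 000110 (decimal 6)
Equivalent: 24 >> 2 = 24 ÷ 2^2 = 6



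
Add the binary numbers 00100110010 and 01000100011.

Add column by column from the right: bit + bit + carry-in; write the sum mod 2, carry 1 when the sum is 2 or 3.
carry:  00001000100
        00100110010
+       01000100011
-------------------
       001101010101
(the carry out of the leftmost column, 0, becomes the leading bit)
Decimal check:
  00100110010 = 256 + 32 + 16 + 2 = 306
  01000100011 = 512 + 32 + 2 + 1 = 547
  306 + 547 = 853, and 001101010101 = 512 + 256 + 64 + 16 + 4 + 1 = 853 ✓



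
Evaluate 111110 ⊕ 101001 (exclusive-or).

XOR: 1 when bits differ
  111110
^ 101001
--------
  010111
Decimal: 62 ^ 41 = 23



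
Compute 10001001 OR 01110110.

OR: 1 when either bit is 1
  10001001
| 01110110
----------
  11111111
Decimal: 137 | 118 = 255



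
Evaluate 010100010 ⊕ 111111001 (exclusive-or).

XOR: 1 when bits differ
  010100010
^ 111111001
-----------
  101011011
Decimal: 162 ^ 505 = 347



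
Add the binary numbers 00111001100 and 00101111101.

Add column by column from the right: bit + bit + carry-in; write the sum mod 2, carry 1 when the sum is 2 or 3.
carry:  01111111000
        00111001100
+       00101111101
-------------------
       001101001001
(the carry out of the leftmost column, 0, becomes the leading bit)
Decimal check:
  00111001100 = 256 + 128 + 64 + 8 + 4 = 460
  00101111101 = 256 + 64 + 32 + 16 + 8 + 4 + 1 = 381
  460 + 381 = 841, and 001101001001 = 512 + 256 + 64 + 8 + 1 = 841 ✓



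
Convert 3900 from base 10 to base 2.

Using repeated division by 2:
3900 ÷ 2 = 1950 remainder 0
1950 ÷ 2 = 975 remainder 0
975 ÷ 2 = 487 remainder 1
487 ÷ 2 = 243 remainder 1
243 ÷ 2 = 121 remainder 1
121 ÷ 2 = 60 remainder 1
60 ÷ 2 = 30 remainder 0
30 ÷ 2 = 15 remainder 0
15 ÷ 2 = 7 remainder 1
7 ÷ 2 = 3 remainder 1
3 ÷ 2 = 1 remainder 1
1 ÷ 2 = 0 remainder 1
Reading remainders bottom to top: 111100111100



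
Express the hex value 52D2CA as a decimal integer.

Expand by place value (powers of 16):
Digit values: D = 13, C = 12, A = 10
52D2CA = 5 × 16^5 + 2 × 16^4 + 13 × 16^3 + 2 × 16^2 + 12 × 16^1 + 10 × 16^0
= 5 × 1048576 + 2 × 65536 + 13 × 4096 + 2 × 256 + 12 × 16 + 10 × 1
= 5242880 + 131072 + 53248 + 512 + 192 + 10
= 5427914



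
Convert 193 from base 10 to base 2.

Using repeated division by 2:
193 ÷ 2 = 96 remainder 1
96 ÷ 2 = 48 remainder 0
48 ÷ 2 = 24 remainder 0
24 ÷ 2 = 12 remainder 0
12 ÷ 2 = 6 remainder 0
6 ÷ 2 = 3 remainder 0
3 ÷ 2 = 1 remainder 1
1 ÷ 2 = 0 remainder 1
Reading remainders bottom to top: 11000001



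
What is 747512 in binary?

Using repeated division by 2:
747512 ÷ 2 = 373756 remainder 0
373756 ÷ 2 = 186878 remainder 0
186878 ÷ 2 = 93439 remainder 0
93439 ÷ 2 = 46719 remainder 1
46719 ÷ 2 = 23359 remainder 1
23359 ÷ 2 = 11679 remainder 1
11679 ÷ 2 = 5839 remainder 1
5839 ÷ 2 = 2919 remainder 1
2919 ÷ 2 = 1459 remainder 1
1459 ÷ 2 = 729 remainder 1
729 ÷ 2 = 364 remainder 1
364 ÷ 2 = 182 remainder 0
182 ÷ 2 = 91 remainder 0
91 ÷ 2 = 45 remainder 1
45 ÷ 2 = 22 remainder 1
22 ÷ 2 = 11 remainder 0
11 ÷ 2 = 5 remainder 1
5 ÷ 2 = 2 remainder 1
2 ÷ 2 = 1 remainder 0
1 ÷ 2 = 0 remainder 1
Reading remainders bottom to top: 10110110011111111000



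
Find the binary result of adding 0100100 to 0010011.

Add column by column from the right: bit + bit + carry-in; write the sum mod 2, carry 1 when the sum is 2 or 3.
carry:  0000000
        0100100
+       0010011
---------------
       00110111
(the carry out of the leftmost column, 0, becomes the leading bit)
Decimal check:
  0100100 = 32 + 4 = 36
  0010011 = 16 + 2 + 1 = 19
  36 + 19 = 55, and 00110111 = 32 + 16 + 4 + 2 + 1 = 55 ✓



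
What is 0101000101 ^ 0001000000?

XOR: 1 when bits differ
  0101000101
^ 0001000000
------------
  0100000101
Decimal: 325 ^ 64 = 261



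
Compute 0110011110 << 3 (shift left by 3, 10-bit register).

Original: 0110011110 (decimal 414)
Shift left by 3 positions
Append 3 zeros on the right and drop the 3 high bits that overflow the 10-bit width
Result: 0011110000 (decimal 240)
Equivalent: 414 << 3 = 414 × 2^3 = 3312, truncated to 10 bits = 240



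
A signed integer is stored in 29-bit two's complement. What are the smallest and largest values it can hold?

For 29-bit two's complement:
Minimum: -2^28 = -268435456
Maximum: 2^28 - 1 = 268435455



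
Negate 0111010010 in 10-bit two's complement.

Original: 0111010010
Step 1 - Invert all bits: 1000101101
Step 2 - Add 1: 1000101110
Verification: 0111010010 + 1000101110 = 10000000000; discarding the end carry (carry out of the top bit) leaves the 10-bit value 0000000000, as required for x + (-x)



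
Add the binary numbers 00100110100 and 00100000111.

Add column by column from the right: bit + bit + carry-in; write the sum mod 2, carry 1 when the sum is 2 or 3.
carry:  01000001000
        00100110100
+       00100000111
-------------------
       001000111011
(the carry out of the leftmost column, 0, becomes the leading bit)
Decimal check:
  00100110100 = 256 + 32 + 16 + 4 = 308
  00100000111 = 256 + 4 + 2 + 1 = 263
  308 + 263 = 571, and 001000111011 = 512 + 32 + 16 + 8 + 2 + 1 = 571 ✓



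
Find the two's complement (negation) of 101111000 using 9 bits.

Original (sign bit 1, negative): 101111000
Step 1 - Invert all bits: 010000111
Step 2 - Add 1: 010001000
Verification: 101111000 + 010001000 = 1000000000; discarding the end carry (carry out of the top bit) leaves the 9-bit value 000000000, as required for x + (-x)



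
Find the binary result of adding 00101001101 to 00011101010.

Add column by column from the right: bit + bit + carry-in; write the sum mod 2, carry 1 when the sum is 2 or 3.
carry:  01110010000
        00101001101
+       00011101010
-------------------
       001000110111
(the carry out of the leftmost column, 0, becomes the leading bit)
Decimal check:
  00101001101 = 256 + 64 + 8 + 4 + 1 = 333
  00011101010 = 128 + 64 + 32 + 8 + 2 = 234
  333 + 234 = 567, and 001000110111 = 512 + 32 + 16 + 4 + 2 + 1 = 567 ✓



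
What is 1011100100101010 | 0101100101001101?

OR: 1 when either bit is 1
  1011100100101010
| 0101100101001101
------------------
  1111100101101111
Decimal: 47402 | 22861 = 63855



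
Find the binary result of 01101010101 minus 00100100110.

Method 1 - Direct subtraction (column by column from the right: bit − bit − borrow-in; if negative, add 2 and borrow 1 from the next column):
borrow: 00001011100
        01101010101
-       00100100110
-------------------
        01000101111

Method 2 - Add two's complement:
Two's complement of 00100100110: invert → 11011011001, add 1 → 11011011010
  01101010101
+ 11011011010
-------------
 101000101111  (end carry out of the top bit = 1)
Discarding the end carry: 01000101111
Decimal check:
  01101010101 = 512 + 256 + 64 + 16 + 4 + 1 = 853
  00100100110 = 256 + 32 + 4 + 2 = 294
  853 - 294 = 559, and 01000101111 = 512 + 32 + 8 + 4 + 2 + 1 = 559 ✓



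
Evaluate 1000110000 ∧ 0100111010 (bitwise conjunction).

AND: 1 only when both bits are 1
  1000110000
& 0100111010
------------
  0000110000
Decimal: 560 & 314 = 48



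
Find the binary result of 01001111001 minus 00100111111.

Method 1 - Direct subtraction (column by column from the right: bit − bit − borrow-in; if negative, add 2 and borrow 1 from the next column):
borrow: 01001111100
        01001111001
-       00100111111
-------------------
        00100111010

Method 2 - Add two's complement:
Two's complement of 00100111111: invert → 11011000000, add 1 → 11011000001
  01001111001
+ 11011000001
-------------
 100100111010  (end carry out of the top bit = 1)
Discarding the end carry: 00100111010
Decimal check:
  01001111001 = 512 + 64 + 32 + 16 + 8 + 1 = 633
  00100111111 = 256 + 32 + 16 + 8 + 4 + 2 + 1 = 319
  633 - 319 = 314, and 00100111010 = 256 + 32 + 16 + 8 + 2 = 314 ✓



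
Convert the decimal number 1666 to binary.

Using repeated division by 2:
1666 ÷ 2 = 833 remainder 0
833 ÷ 2 = 416 remainder 1
416 ÷ 2 = 208 remainder 0
208 ÷ 2 = 104 remainder 0
104 ÷ 2 = 52 remainder 0
52 ÷ 2 = 26 remainder 0
26 ÷ 2 = 13 remainder 0
13 ÷ 2 = 6 remainder 1
6 ÷ 2 = 3 remainder 0
3 ÷ 2 = 1 remainder 1
1 ÷ 2 = 0 remainder 1
Reading remainders bottom to top: 11010000010



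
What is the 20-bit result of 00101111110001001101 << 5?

Original: 00101111110001001101 (decimal 195661)
Shift left by 5 positions
Append 5 zeros on the right and drop the 5 high bits that overflow the 20-bit width
Result: 11111000100110100000 (decimal 1018272)
Equivalent: 195661 << 5 = 195661 × 2^5 = 6261152, truncated to 20 bits = 1018272



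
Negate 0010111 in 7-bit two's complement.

Original: 0010111
Step 1 - Invert all bits: 1101000
Step 2 - Add 1: 1101001
Verification: 0010111 + 1101001 = 10000000; discarding the end carry (carry out of the top bit) leaves the 7-bit value 0000000, as required for x + (-x)



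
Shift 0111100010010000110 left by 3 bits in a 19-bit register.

Original: 0111100010010000110 (decimal 246918)
Shift left by 3 positions
Append 3 zeros on the right and drop the 3 high bits that overflow the 19-bit width
Result: 1100010010000110000 (decimal 402480)
Equivalent: 246918 << 3 = 246918 × 2^3 = 1975344, truncated to 19 bits = 402480



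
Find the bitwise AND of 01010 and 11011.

AND: 1 only when both bits are 1
  01010
& 11011
-------
  01010
Decimal: 10 & 27 = 10



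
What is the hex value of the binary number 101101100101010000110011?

Group into 4-bit nibbles from right:
  1011 = B
  0110 = 6
  0101 = 5
  0100 = 4
  0011 = 3
  0011 = 3
Result: B65433



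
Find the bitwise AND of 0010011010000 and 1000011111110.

AND: 1 only when both bits are 1
  0010011010000
& 1000011111110
---------------
  0000011010000
Decimal: 1232 & 4350 = 208



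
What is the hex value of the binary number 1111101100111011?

Group into 4-bit nibbles from right:
  1111 = F
  1011 = B
  0011 = 3
  1011 = B
Result: FB3B



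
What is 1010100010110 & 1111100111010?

AND: 1 only when both bits are 1
  1010100010110
& 1111100111010
---------------
  1010100010010
Decimal: 5398 & 7994 = 5394



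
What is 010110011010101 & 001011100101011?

AND: 1 only when both bits are 1
  010110011010101
& 001011100101011
-----------------
  000010000000001
Decimal: 11477 & 5931 = 1025



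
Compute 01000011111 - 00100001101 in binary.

Method 1 - Direct subtraction (column by column from the right: bit − bit − borrow-in; if negative, add 2 and borrow 1 from the next column):
borrow: 01000000000
        01000011111
-       00100001101
-------------------
        00100010010

Method 2 - Add two's complement:
Two's complement of 00100001101: invert → 11011110010, add 1 → 11011110011
  01000011111
+ 11011110011
-------------
 100100010010  (end carry out of the top bit = 1)
Discarding the end carry: 00100010010
Decimal check:
  01000011111 = 512 + 16 + 8 + 4 + 2 + 1 = 543
  00100001101 = 256 + 8 + 4 + 1 = 269
  543 - 269 = 274, and 00100010010 = 256 + 16 + 2 = 274 ✓



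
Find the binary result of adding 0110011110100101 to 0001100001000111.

Add column by column from the right: bit + bit + carry-in; write the sum mod 2, carry 1 when the sum is 2 or 3.
carry:  0000000000001110
        0110011110100101
+       0001100001000111
------------------------
       00111111111101100
(the carry out of the leftmost column, 0, becomes the leading bit)
Decimal check:
  0110011110100101 = 16384 + 8192 + 1024 + 512 + 256 + 128 + 32 + 4 + 1 = 26533
  0001100001000111 = 4096 + 2048 + 64 + 4 + 2 + 1 = 6215
  26533 + 6215 = 32748, and 00111111111101100 = 16384 + 8192 + 4096 + 2048 + 1024 + 512 + 256 + 128 + 64 + 32 + 8 + 4 = 32748 ✓



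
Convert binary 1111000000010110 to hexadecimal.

Group into 4-bit nibbles from right:
  1111 = F
  0000 = 0
  0001 = 1
  0110 = 6
Result: F016



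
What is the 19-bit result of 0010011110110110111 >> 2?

Original: 0010011110110110111 (decimal 81335)
Shift right by 2 positions
Drop the 2 low bits; fill with zeros on the left
Result: 0000100111101101101 (decimal 20333)
Equivalent: 81335 >> 2 = 81335 ÷ 2^2 = 20333



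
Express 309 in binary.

Using repeated division by 2:
309 ÷ 2 = 154 remainder 1
154 ÷ 2 = 77 remainder 0
77 ÷ 2 = 38 remainder 1
38 ÷ 2 = 19 remainder 0
19 ÷ 2 = 9 remainder 1
9 ÷ 2 = 4 remainder 1
4 ÷ 2 = 2 remainder 0
2 ÷ 2 = 1 remainder 0
1 ÷ 2 = 0 remainder 1
Reading remainders bottom to top: 100110101



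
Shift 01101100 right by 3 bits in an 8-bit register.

Original: 01101100 (decimal 108)
Shift right by 3 positions
Drop the 3 low bits; fill with zeros on the left
Result: 00001101 (decimal 13)
Equivalent: 108 >> 3 = 108 ÷ 2^3 = 13



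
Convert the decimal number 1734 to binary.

Using repeated division by 2:
1734 ÷ 2 = 867 remainder 0
867 ÷ 2 = 433 remainder 1
433 ÷ 2 = 216 remainder 1
216 ÷ 2 = 108 remainder 0
108 ÷ 2 = 54 remainder 0
54 ÷ 2 = 27 remainder 0
27 ÷ 2 = 13 remainder 1
13 ÷ 2 = 6 remainder 1
6 ÷ 2 = 3 remainder 0
3 ÷ 2 = 1 remainder 1
1 ÷ 2 = 0 remainder 1
Reading remainders bottom to top: 11011000110



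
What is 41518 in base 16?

Using repeated division by 16 (digits 10–15 are A–F):
41518 ÷ 16 = 2594 remainder 14 (E)
2594 ÷ 16 = 162 remainder 2
162 ÷ 16 = 10 remainder 2
10 ÷ 16 = 0 remainder 10 (A)
Reading remainders bottom to top: A22E



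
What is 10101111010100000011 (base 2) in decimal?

Sum of powers of 2 for each 1-bit:
2^0 + 2^1 + 2^8 + 2^10 + 2^12 + 2^13 + 2^14 + 2^15 + 2^17 + 2^19
= 1 + 2 + 256 + 1024 + 4096 + 8192 + 16384 + 32768 + 131072 + 524288
= 718083



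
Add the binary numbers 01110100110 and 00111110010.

Add column by column from the right: bit + bit + carry-in; write the sum mod 2, carry 1 when the sum is 2 or 3.
carry:  11111001100
        01110100110
+       00111110010
-------------------
       010110011000
(the carry out of the leftmost column, 0, becomes the leading bit)
Decimal check:
  01110100110 = 512 + 256 + 128 + 32 + 4 + 2 = 934
  00111110010 = 256 + 128 + 64 + 32 + 16 + 2 = 498
  934 + 498 = 1432, and 010110011000 = 1024 + 256 + 128 + 16 + 8 = 1432 ✓



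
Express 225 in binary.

Using repeated division by 2:
225 ÷ 2 = 112 remainder 1
112 ÷ 2 = 56 remainder 0
56 ÷ 2 = 28 remainder 0
28 ÷ 2 = 14 remainder 0
14 ÷ 2 = 7 remainder 0
7 ÷ 2 = 3 remainder 1
3 ÷ 2 = 1 remainder 1
1 ÷ 2 = 0 remainder 1
Reading remainders bottom to top: 11100001



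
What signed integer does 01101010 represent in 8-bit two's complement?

Binary: 01101010
Sign bit: 0 (non-negative)
Read directly as an unsigned value:
01101010 = 64 + 32 + 8 + 2 = 106
Value: 106



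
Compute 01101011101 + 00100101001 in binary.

Add column by column from the right: bit + bit + carry-in; write the sum mod 2, carry 1 when the sum is 2 or 3.
carry:  11011110010
        01101011101
+       00100101001
-------------------
       010010000110
(the carry out of the leftmost column, 0, becomes the leading bit)
Decimal check:
  01101011101 = 512 + 256 + 64 + 16 + 8 + 4 + 1 = 861
  00100101001 = 256 + 32 + 8 + 1 = 297
  861 + 297 = 1158, and 010010000110 = 1024 + 128 + 4 + 2 = 1158 ✓



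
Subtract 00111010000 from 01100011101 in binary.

Method 1 - Direct subtraction (column by column from the right: bit − bit − borrow-in; if negative, add 2 and borrow 1 from the next column):
borrow: 01110000000
        01100011101
-       00111010000
-------------------
        00101001101

Method 2 - Add two's complement:
Two's complement of 00111010000: invert → 11000101111, add 1 → 11000110000
  01100011101
+ 11000110000
-------------
 100101001101  (end carry out of the top bit = 1)
Discarding the end carry: 00101001101
Decimal check:
  01100011101 = 512 + 256 + 16 + 8 + 4 + 1 = 797
  00111010000 = 256 + 128 + 64 + 16 = 464
  797 - 464 = 333, and 00101001101 = 256 + 64 + 8 + 4 + 1 = 333 ✓



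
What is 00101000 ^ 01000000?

XOR: 1 when bits differ
  00101000
^ 01000000
----------
  01101000
Decimal: 40 ^ 64 = 104



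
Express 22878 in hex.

Using repeated division by 16 (digits 10–15 are A–F):
22878 ÷ 16 = 1429 remainder 14 (E)
1429 ÷ 16 = 89 remainder 5
89 ÷ 16 = 5 remainder 9
5 ÷ 16 = 0 remainder 5
Reading remainders bottom to top: 595E



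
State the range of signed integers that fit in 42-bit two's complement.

For 42-bit two's complement:
Minimum: -2^41 = -2199023255552
Maximum: 2^41 - 1 = 2199023255551



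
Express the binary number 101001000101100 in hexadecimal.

Group into 4-bit nibbles from right:
  0101 = 5
  0010 = 2
  0010 = 2
  1100 = C
Result: 522C



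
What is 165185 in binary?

Using repeated division by 2:
165185 ÷ 2 = 82592 remainder 1
82592 ÷ 2 = 41296 remainder 0
41296 ÷ 2 = 20648 remainder 0
20648 ÷ 2 = 10324 remainder 0
10324 ÷ 2 = 5162 remainder 0
5162 ÷ 2 = 2581 remainder 0
2581 ÷ 2 = 1290 remainder 1
1290 ÷ 2 = 645 remainder 0
645 ÷ 2 = 322 remainder 1
322 ÷ 2 = 161 remainder 0
161 ÷ 2 = 80 remainder 1
80 ÷ 2 = 40 remainder 0
40 ÷ 2 = 20 remainder 0
20 ÷ 2 = 10 remainder 0
10 ÷ 2 = 5 remainder 0
5 ÷ 2 = 2 remainder 1
2 ÷ 2 = 1 remainder 0
1 ÷ 2 = 0 remainder 1
Reading remainders bottom to top: 101000010101000001



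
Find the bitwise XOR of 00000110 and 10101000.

XOR: 1 when bits differ
  00000110
^ 10101000
----------
  10101110
Decimal: 6 ^ 168 = 174



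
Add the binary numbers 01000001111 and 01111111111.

Add column by column from the right: bit + bit + carry-in; write the sum mod 2, carry 1 when the sum is 2 or 3.
carry:  11111111110
        01000001111
+       01111111111
-------------------
       011000001110
(the carry out of the leftmost column, 0, becomes the leading bit)
Decimal check:
  01000001111 = 512 + 8 + 4 + 2 + 1 = 527
  01111111111 = 512 + 256 + 128 + 64 + 32 + 16 + 8 + 4 + 2 + 1 = 1023
  527 + 1023 = 1550, and 011000001110 = 1024 + 512 + 8 + 4 + 2 = 1550 ✓



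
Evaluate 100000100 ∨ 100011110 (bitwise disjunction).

OR: 1 when either bit is 1
  100000100
| 100011110
-----------
  100011110
Decimal: 260 | 286 = 286



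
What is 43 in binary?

Using repeated division by 2:
43 ÷ 2 = 21 remainder 1
21 ÷ 2 = 10 remainder 1
10 ÷ 2 = 5 remainder 0
5 ÷ 2 = 2 remainder 1
2 ÷ 2 = 1 remainder 0
1 ÷ 2 = 0 remainder 1
Reading remainders bottom to top: 101011



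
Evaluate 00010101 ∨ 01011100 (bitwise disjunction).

OR: 1 when either bit is 1
  00010101
| 01011100
----------
  01011101
Decimal: 21 | 92 = 93



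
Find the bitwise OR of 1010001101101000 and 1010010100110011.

OR: 1 when either bit is 1
  1010001101101000
| 1010010100110011
------------------
  1010011101111011
Decimal: 41832 | 42291 = 42875



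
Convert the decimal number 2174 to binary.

Using repeated division by 2:
2174 ÷ 2 = 1087 remainder 0
1087 ÷ 2 = 543 remainder 1
543 ÷ 2 = 271 remainder 1
271 ÷ 2 = 135 remainder 1
135 ÷ 2 = 67 remainder 1
67 ÷ 2 = 33 remainder 1
33 ÷ 2 = 16 remainder 1
16 ÷ 2 = 8 remainder 0
8 ÷ 2 = 4 remainder 0
4 ÷ 2 = 2 remainder 0
2 ÷ 2 = 1 remainder 0
1 ÷ 2 = 0 remainder 1
Reading remainders bottom to top: 100001111110



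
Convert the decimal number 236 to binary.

Using repeated division by 2:
236 ÷ 2 = 118 remainder 0
118 ÷ 2 = 59 remainder 0
59 ÷ 2 = 29 remainder 1
29 ÷ 2 = 14 remainder 1
14 ÷ 2 = 7 remainder 0
7 ÷ 2 = 3 remainder 1
3 ÷ 2 = 1 remainder 1
1 ÷ 2 = 0 remainder 1
Reading remainders bottom to top: 11101100



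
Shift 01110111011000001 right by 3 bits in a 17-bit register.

Original: 01110111011000001 (decimal 61121)
Shift right by 3 positions
Drop the 3 low bits; fill with zeros on the left
Result: 00001110111011000 (decimal 7640)
Equivalent: 61121 >> 3 = 61121 ÷ 2^3 = 7640



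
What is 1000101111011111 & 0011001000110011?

AND: 1 only when both bits are 1
  1000101111011111
& 0011001000110011
------------------
  0000001000010011
Decimal: 35807 & 12851 = 531



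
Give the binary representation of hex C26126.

Convert each hex digit to 4 bits:
  C = 1100
  2 = 0010
  6 = 0110
  1 = 0001
  2 = 0010
  6 = 0110
Concatenate: 110000100110000100100110



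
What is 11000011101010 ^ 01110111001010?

XOR: 1 when bits differ
  11000011101010
^ 01110111001010
----------------
  10110100100000
Decimal: 12522 ^ 7626 = 11552



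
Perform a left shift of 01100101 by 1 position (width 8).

Original: 01100101 (decimal 101)
Shift left by 1 position
Append 1 zero on the right
Result: 11001010 (decimal 202)
Equivalent: 101 << 1 = 101 × 2^1 = 202



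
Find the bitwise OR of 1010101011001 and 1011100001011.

OR: 1 when either bit is 1
  1010101011001
| 1011100001011
---------------
  1011101011011
Decimal: 5465 | 5899 = 5979



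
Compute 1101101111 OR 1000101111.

OR: 1 when either bit is 1
  1101101111
| 1000101111
------------
  1101101111
Decimal: 879 | 559 = 879



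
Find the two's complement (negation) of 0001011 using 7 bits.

Original: 0001011
Step 1 - Invert all bits: 1110100
Step 2 - Add 1: 1110101
Verification: 0001011 + 1110101 = 10000000; discarding the end carry (carry out of the top bit) leaves the 7-bit value 0000000, as required for x + (-x)



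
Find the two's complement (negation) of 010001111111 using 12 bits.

Original: 010001111111
Step 1 - Invert all bits: 101110000000
Step 2 - Add 1: 101110000001
Verification: 010001111111 + 101110000001 = 1000000000000; discarding the end carry (carry out of the top bit) leaves the 12-bit value 000000000000, as required for x + (-x)



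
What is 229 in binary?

Using repeated division by 2:
229 ÷ 2 = 114 remainder 1
114 ÷ 2 = 57 remainder 0
57 ÷ 2 = 28 remainder 1
28 ÷ 2 = 14 remainder 0
14 ÷ 2 = 7 remainder 0
7 ÷ 2 = 3 remainder 1
3 ÷ 2 = 1 remainder 1
1 ÷ 2 = 0 remainder 1
Reading remainders bottom to top: 11100101



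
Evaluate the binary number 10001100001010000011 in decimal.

Sum of powers of 2 for each 1-bit:
2^0 + 2^1 + 2^7 + 2^9 + 2^14 + 2^15 + 2^19
= 1 + 2 + 128 + 512 + 16384 + 32768 + 524288
= 574083



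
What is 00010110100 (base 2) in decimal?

Sum of powers of 2 for each 1-bit:
2^2 + 2^4 + 2^5 + 2^7
= 4 + 16 + 32 + 128
= 180



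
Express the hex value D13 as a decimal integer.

Expand by place value (powers of 16):
Digit values: D = 13
D13 = 13 × 16^2 + 1 × 16^1 + 3 × 16^0
= 13 × 256 + 1 × 16 + 3 × 1
= 3328 + 16 + 3
= 3347



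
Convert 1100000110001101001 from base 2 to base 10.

Sum of powers of 2 for each 1-bit:
2^0 + 2^3 + 2^5 + 2^6 + 2^10 + 2^11 + 2^17 + 2^18
= 1 + 8 + 32 + 64 + 1024 + 2048 + 131072 + 262144
= 396393



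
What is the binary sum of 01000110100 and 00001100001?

Add column by column from the right: bit + bit + carry-in; write the sum mod 2, carry 1 when the sum is 2 or 3.
carry:  00011000000
        01000110100
+       00001100001
-------------------
       001010010101
(the carry out of the leftmost column, 0, becomes the leading bit)
Decimal check:
  01000110100 = 512 + 32 + 16 + 4 = 564
  00001100001 = 64 + 32 + 1 = 97
  564 + 97 = 661, and 001010010101 = 512 + 128 + 16 + 4 + 1 = 661 ✓



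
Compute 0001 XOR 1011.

XOR: 1 when bits differ
  0001
^ 1011
------
  1010
Decimal: 1 ^ 11 = 10



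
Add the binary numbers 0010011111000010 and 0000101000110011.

Add column by column from the right: bit + bit + carry-in; write the sum mod 2, carry 1 when the sum is 2 or 3.
carry:  0001110000000100
        0010011111000010
+       0000101000110011
------------------------
       00011000111110101
(the carry out of the leftmost column, 0, becomes the leading bit)
Decimal check:
  0010011111000010 = 8192 + 1024 + 512 + 256 + 128 + 64 + 2 = 10178
  0000101000110011 = 2048 + 512 + 32 + 16 + 2 + 1 = 2611
  10178 + 2611 = 12789, and 00011000111110101 = 8192 + 4096 + 256 + 128 + 64 + 32 + 16 + 4 + 1 = 12789 ✓



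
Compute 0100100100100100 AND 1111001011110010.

AND: 1 only when both bits are 1
  0100100100100100
& 1111001011110010
------------------
  0100000000100000
Decimal: 18724 & 62194 = 16416



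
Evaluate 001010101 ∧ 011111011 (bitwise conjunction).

AND: 1 only when both bits are 1
  001010101
& 011111011
-----------
  001010001
Decimal: 85 & 251 = 81



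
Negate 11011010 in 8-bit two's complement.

Original (sign bit 1, negative): 11011010
Step 1 - Invert all bits: 00100101
Step 2 - Add 1: 00100110
Verification: 11011010 + 00100110 = 100000000; discarding the end carry (carry out of the top bit) leaves the 8-bit value 00000000, as required for x + (-x)



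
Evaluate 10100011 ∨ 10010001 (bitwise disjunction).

OR: 1 when either bit is 1
  10100011
| 10010001
----------
  10110011
Decimal: 163 | 145 = 179



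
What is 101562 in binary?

Using repeated division by 2:
101562 ÷ 2 = 50781 remainder 0
50781 ÷ 2 = 25390 remainder 1
25390 ÷ 2 = 12695 remainder 0
12695 ÷ 2 = 6347 remainder 1
6347 ÷ 2 = 3173 remainder 1
3173 ÷ 2 = 1586 remainder 1
1586 ÷ 2 = 793 remainder 0
793 ÷ 2 = 396 remainder 1
396 ÷ 2 = 198 remainder 0
198 ÷ 2 = 99 remainder 0
99 ÷ 2 = 49 remainder 1
49 ÷ 2 = 24 remainder 1
24 ÷ 2 = 12 remainder 0
12 ÷ 2 = 6 remainder 0
6 ÷ 2 = 3 remainder 0
3 ÷ 2 = 1 remainder 1
1 ÷ 2 = 0 remainder 1
Reading remainders bottom to top: 11000110010111010



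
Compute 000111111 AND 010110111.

AND: 1 only when both bits are 1
  000111111
& 010110111
-----------
  000110111
Decimal: 63 & 183 = 55



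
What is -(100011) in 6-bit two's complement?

Original (sign bit 1, negative): 100011
Step 1 - Invert all bits: 011100
Step 2 - Add 1: 011101
Verification: 100011 + 011101 = 1000000; discarding the end carry (carry out of the top bit) leaves the 6-bit value 000000, as required for x + (-x)



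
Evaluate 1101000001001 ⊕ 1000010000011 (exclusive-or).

XOR: 1 when bits differ
  1101000001001
^ 1000010000011
---------------
  0101010001010
Decimal: 6665 ^ 4227 = 2698



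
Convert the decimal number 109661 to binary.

Using repeated division by 2:
109661 ÷ 2 = 54830 remainder 1
54830 ÷ 2 = 27415 remainder 0
27415 ÷ 2 = 13707 remainder 1
13707 ÷ 2 = 6853 remainder 1
6853 ÷ 2 = 3426 remainder 1
3426 ÷ 2 = 1713 remainder 0
1713 ÷ 2 = 856 remainder 1
856 ÷ 2 = 428 remainder 0
428 ÷ 2 = 214 remainder 0
214 ÷ 2 = 107 remainder 0
107 ÷ 2 = 53 remainder 1
53 ÷ 2 = 26 remainder 1
26 ÷ 2 = 13 remainder 0
13 ÷ 2 = 6 remainder 1
6 ÷ 2 = 3 remainder 0
3 ÷ 2 = 1 remainder 1
1 ÷ 2 = 0 remainder 1
Reading remainders bottom to top: 11010110001011101



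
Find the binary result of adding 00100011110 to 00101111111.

Add column by column from the right: bit + bit + carry-in; write the sum mod 2, carry 1 when the sum is 2 or 3.
carry:  01011111100
        00100011110
+       00101111111
-------------------
       001010011101
(the carry out of the leftmost column, 0, becomes the leading bit)
Decimal check:
  00100011110 = 256 + 16 + 8 + 4 + 2 = 286
  00101111111 = 256 + 64 + 32 + 16 + 8 + 4 + 2 + 1 = 383
  286 + 383 = 669, and 001010011101 = 512 + 128 + 16 + 8 + 4 + 1 = 669 ✓



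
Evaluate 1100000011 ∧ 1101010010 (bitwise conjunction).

AND: 1 only when both bits are 1
  1100000011
& 1101010010
------------
  1100000010
Decimal: 771 & 850 = 770



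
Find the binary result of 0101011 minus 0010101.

Method 1 - Direct subtraction (column by column from the right: bit − bit − borrow-in; if negative, add 2 and borrow 1 from the next column):
borrow: 0101000
        0101011
-       0010101
---------------
        0010110

Method 2 - Add two's complement:
Two's complement of 0010101: invert → 1101010, add 1 → 1101011
  0101011
+ 1101011
---------
 10010110  (end carry out of the top bit = 1)
Discarding the end carry: 0010110
Decimal check:
  0101011 = 32 + 8 + 2 + 1 = 43
  0010101 = 16 + 4 + 1 = 21
  43 - 21 = 22, and 0010110 = 16 + 4 + 2 = 22 ✓



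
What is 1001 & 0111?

AND: 1 only when both bits are 1
  1001
& 0111
------
  0001
Decimal: 9 & 7 = 1



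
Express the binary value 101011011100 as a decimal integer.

Sum of powers of 2 for each 1-bit:
2^2 + 2^3 + 2^4 + 2^6 + 2^7 + 2^9 + 2^11
= 4 + 8 + 16 + 64 + 128 + 512 + 2048
= 2780



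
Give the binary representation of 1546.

Using repeated division by 2:
1546 ÷ 2 = 773 remainder 0
773 ÷ 2 = 386 remainder 1
386 ÷ 2 = 193 remainder 0
193 ÷ 2 = 96 remainder 1
96 ÷ 2 = 48 remainder 0
48 ÷ 2 = 24 remainder 0
24 ÷ 2 = 12 remainder 0
12 ÷ 2 = 6 remainder 0
6 ÷ 2 = 3 remainder 0
3 ÷ 2 = 1 remainder 1
1 ÷ 2 = 0 remainder 1
Reading remainders bottom to top: 11000001010



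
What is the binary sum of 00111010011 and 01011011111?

Add column by column from the right: bit + bit + carry-in; write the sum mod 2, carry 1 when the sum is 2 or 3.
carry:  11110111110
        00111010011
+       01011011111
-------------------
       010010110010
(the carry out of the leftmost column, 0, becomes the leading bit)
Decimal check:
  00111010011 = 256 + 128 + 64 + 16 + 2 + 1 = 467
  01011011111 = 512 + 128 + 64 + 16 + 8 + 4 + 2 + 1 = 735
  467 + 735 = 1202, and 010010110010 = 1024 + 128 + 32 + 16 + 2 = 1202 ✓



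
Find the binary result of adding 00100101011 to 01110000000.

Add column by column from the right: bit + bit + carry-in; write the sum mod 2, carry 1 when the sum is 2 or 3.
carry:  11000000000
        00100101011
+       01110000000
-------------------
       010010101011
(the carry out of the leftmost column, 0, becomes the leading bit)
Decimal check:
  00100101011 = 256 + 32 + 8 + 2 + 1 = 299
  01110000000 = 512 + 256 + 128 = 896
  299 + 896 = 1195, and 010010101011 = 1024 + 128 + 32 + 8 + 2 + 1 = 1195 ✓



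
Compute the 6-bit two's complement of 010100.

Original: 010100
Step 1 - Invert all bits: 101011
Step 2 - Add 1: 101100
Verification: 010100 + 101100 = 1000000; discarding the end carry (carry out of the top bit) leaves the 6-bit value 000000, as required for x + (-x)



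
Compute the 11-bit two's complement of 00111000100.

Original: 00111000100
Step 1 - Invert all bits: 11000111011
Step 2 - Add 1: 11000111100
Verification: 00111000100 + 11000111100 = 100000000000; discarding the end carry (carry out of the top bit) leaves the 11-bit value 00000000000, as required for x + (-x)



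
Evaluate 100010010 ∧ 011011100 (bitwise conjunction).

AND: 1 only when both bits are 1
  100010010
& 011011100
-----------
  000010000
Decimal: 274 & 220 = 16



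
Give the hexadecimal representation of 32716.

Using repeated division by 16 (digits 10–15 are A–F):
32716 ÷ 16 = 2044 remainder 12 (C)
2044 ÷ 16 = 127 remainder 12 (C)
127 ÷ 16 = 7 remainder 15 (F)
7 ÷ 16 = 0 remainder 7
Reading remainders bottom to top: 7FCC



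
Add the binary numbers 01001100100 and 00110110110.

Add column by column from the right: bit + bit + carry-in; write the sum mod 2, carry 1 when the sum is 2 or 3.
carry:  11111001000
        01001100100
+       00110110110
-------------------
       010000011010
(the carry out of the leftmost column, 0, becomes the leading bit)
Decimal check:
  01001100100 = 512 + 64 + 32 + 4 = 612
  00110110110 = 256 + 128 + 32 + 16 + 4 + 2 = 438
  612 + 438 = 1050, and 010000011010 = 1024 + 16 + 8 + 2 = 1050 ✓



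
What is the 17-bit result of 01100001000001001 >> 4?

Original: 01100001000001001 (decimal 49673)
Shift right by 4 positions
Drop the 4 low bits; fill with zeros on the left
Result: 00000110000100000 (decimal 3104)
Equivalent: 49673 >> 4 = 49673 ÷ 2^4 = 3104



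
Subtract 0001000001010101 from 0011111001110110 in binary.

Method 1 - Direct subtraction (column by column from the right: bit − bit − borrow-in; if negative, add 2 and borrow 1 from the next column):
borrow: 0000000000000010
        0011111001110110
-       0001000001010101
------------------------
        0010111000100001

Method 2 - Add two's complement:
Two's complement of 0001000001010101: invert → 1110111110101010, add 1 → 1110111110101011
  0011111001110110
+ 1110111110101011
------------------
 10010111000100001  (end carry out of the top bit = 1)
Discarding the end carry: 0010111000100001
Decimal check:
  0011111001110110 = 8192 + 4096 + 2048 + 1024 + 512 + 64 + 32 + 16 + 4 + 2 = 15990
  0001000001010101 = 4096 + 64 + 16 + 4 + 1 = 4181
  15990 - 4181 = 11809, and 0010111000100001 = 8192 + 2048 + 1024 + 512 + 32 + 1 = 11809 ✓



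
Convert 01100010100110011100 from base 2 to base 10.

Sum of powers of 2 for each 1-bit:
2^2 + 2^3 + 2^4 + 2^7 + 2^8 + 2^11 + 2^13 + 2^17 + 2^18
= 4 + 8 + 16 + 128 + 256 + 2048 + 8192 + 131072 + 262144
= 403868



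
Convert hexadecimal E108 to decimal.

Expand by place value (powers of 16):
Digit values: E = 14
E108 = 14 × 16^3 + 1 × 16^2 + 0 × 16^1 + 8 × 16^0
= 14 × 4096 + 1 × 256 + 0 × 16 + 8 × 1
= 57344 + 256 + 0 + 8
= 57608



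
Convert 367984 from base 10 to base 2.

Using repeated division by 2:
367984 ÷ 2 = 183992 remainder 0
183992 ÷ 2 = 91996 remainder 0
91996 ÷ 2 = 45998 remainder 0
45998 ÷ 2 = 22999 remainder 0
22999 ÷ 2 = 11499 remainder 1
11499 ÷ 2 = 5749 remainder 1
5749 ÷ 2 = 2874 remainder 1
2874 ÷ 2 = 1437 remainder 0
1437 ÷ 2 = 718 remainder 1
718 ÷ 2 = 359 remainder 0
359 ÷ 2 = 179 remainder 1
179 ÷ 2 = 89 remainder 1
89 ÷ 2 = 44 remainder 1
44 ÷ 2 = 22 remainder 0
22 ÷ 2 = 11 remainder 0
11 ÷ 2 = 5 remainder 1
5 ÷ 2 = 2 remainder 1
2 ÷ 2 = 1 remainder 0
1 ÷ 2 = 0 remainder 1
Reading remainders bottom to top: 1011001110101110000



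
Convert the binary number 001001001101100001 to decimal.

Sum of powers of 2 for each 1-bit:
2^0 + 2^5 + 2^6 + 2^8 + 2^9 + 2^12 + 2^15
= 1 + 32 + 64 + 256 + 512 + 4096 + 32768
= 37729



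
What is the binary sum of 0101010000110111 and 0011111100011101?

Add column by column from the right: bit + bit + carry-in; write the sum mod 2, carry 1 when the sum is 2 or 3.
carry:  1111100001111110
        0101010000110111
+       0011111100011101
------------------------
       01001001101010100
(the carry out of the leftmost column, 0, becomes the leading bit)
Decimal check:
  0101010000110111 = 16384 + 4096 + 1024 + 32 + 16 + 4 + 2 + 1 = 21559
  0011111100011101 = 8192 + 4096 + 2048 + 1024 + 512 + 256 + 16 + 8 + 4 + 1 = 16157
  21559 + 16157 = 37716, and 01001001101010100 = 32768 + 4096 + 512 + 256 + 64 + 16 + 4 = 37716 ✓



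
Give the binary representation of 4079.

Using repeated division by 2:
4079 ÷ 2 = 2039 remainder 1
2039 ÷ 2 = 1019 remainder 1
1019 ÷ 2 = 509 remainder 1
509 ÷ 2 = 254 remainder 1
254 ÷ 2 = 127 remainder 0
127 ÷ 2 = 63 remainder 1
63 ÷ 2 = 31 remainder 1
31 ÷ 2 = 15 remainder 1
15 ÷ 2 = 7 remainder 1
7 ÷ 2 = 3 remainder 1
3 ÷ 2 = 1 remainder 1
1 ÷ 2 = 0 remainder 1
Reading remainders bottom to top: 111111101111



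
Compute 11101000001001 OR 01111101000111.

OR: 1 when either bit is 1
  11101000001001
| 01111101000111
----------------
  11111101001111
Decimal: 14857 | 8007 = 16207



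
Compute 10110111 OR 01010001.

OR: 1 when either bit is 1
  10110111
| 01010001
----------
  11110111
Decimal: 183 | 81 = 247



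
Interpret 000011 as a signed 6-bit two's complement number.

Binary: 000011
Sign bit: 0 (non-negative)
Read directly as an unsigned value:
000011 = 2 + 1 = 3
Value: 3



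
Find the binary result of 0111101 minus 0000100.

Method 1 - Direct subtraction (column by column from the right: bit − bit − borrow-in; if negative, add 2 and borrow 1 from the next column):
borrow: 0000000
        0111101
-       0000100
---------------
        0111001

Method 2 - Add two's complement:
Two's complement of 0000100: invert → 1111011, add 1 → 1111100
  0111101
+ 1111100
---------
 10111001  (end carry out of the top bit = 1)
Discarding the end carry: 0111001
Decimal check:
  0111101 = 32 + 16 + 8 + 4 + 1 = 61
  0000100 = 4
  61 - 4 = 57, and 0111001 = 32 + 16 + 8 + 1 = 57 ✓



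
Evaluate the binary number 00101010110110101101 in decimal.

Sum of powers of 2 for each 1-bit:
2^0 + 2^2 + 2^3 + 2^5 + 2^7 + 2^8 + 2^10 + 2^11 + 2^13 + 2^15 + 2^17
= 1 + 4 + 8 + 32 + 128 + 256 + 1024 + 2048 + 8192 + 32768 + 131072
= 175533



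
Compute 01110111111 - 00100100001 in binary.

Method 1 - Direct subtraction (column by column from the right: bit − bit − borrow-in; if negative, add 2 and borrow 1 from the next column):
borrow: 00000000000
        01110111111
-       00100100001
-------------------
        01010011110

Method 2 - Add two's complement:
Two's complement of 00100100001: invert → 11011011110, add 1 → 11011011111
  01110111111
+ 11011011111
-------------
 101010011110  (end carry out of the top bit = 1)
Discarding the end carry: 01010011110
Decimal check:
  01110111111 = 512 + 256 + 128 + 32 + 16 + 8 + 4 + 2 + 1 = 959
  00100100001 = 256 + 32 + 1 = 289
  959 - 289 = 670, and 01010011110 = 512 + 128 + 16 + 8 + 4 + 2 = 670 ✓

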